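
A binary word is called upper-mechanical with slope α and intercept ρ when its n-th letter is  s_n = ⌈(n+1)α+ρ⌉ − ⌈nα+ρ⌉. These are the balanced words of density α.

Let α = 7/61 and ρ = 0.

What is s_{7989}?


0

(n+1)α + ρ = (7990·7) / 61 = 55930/61
nα + ρ     = (7989·7) / 61 = 55923/61
⌈55930/61⌉ = 917,  ⌈55923/61⌉ = 917
s_{7989} = 917 − 917 = 0


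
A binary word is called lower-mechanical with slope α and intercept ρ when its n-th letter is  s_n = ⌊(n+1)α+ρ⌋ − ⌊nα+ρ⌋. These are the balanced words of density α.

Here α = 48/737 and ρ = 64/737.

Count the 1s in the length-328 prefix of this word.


#1s = Σ_{n=0}^{327} s_n = Σ_{n=0}^{327} (⌊(n+1)α+ρ⌋ − ⌊nα+ρ⌋)
the sum telescopes: every ⌊nα+ρ⌋ with 0 < n < 328 appears once with + and once with −, leaving ⌊328α+ρ⌋ − ⌊0·α+ρ⌋
328α + ρ = (328·48 + 64) / 737 = 15808/737
ρ = 64/737
⌊15808/737⌋ = 21,  ⌊64/737⌋ = 0
#1s = 21 − 0 = 21

21


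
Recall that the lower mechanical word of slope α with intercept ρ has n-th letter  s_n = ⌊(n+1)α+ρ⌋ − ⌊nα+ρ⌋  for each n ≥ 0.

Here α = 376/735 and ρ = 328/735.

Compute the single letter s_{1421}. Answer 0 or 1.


(n+1)α + ρ = (1422·376 + 328) / 735 = 535000/735
nα + ρ     = (1421·376 + 328) / 735 = 534624/735
⌊535000/735⌋ = 727,  ⌊534624/735⌋ = 727
s_{1421} = 727 − 727 = 0

0


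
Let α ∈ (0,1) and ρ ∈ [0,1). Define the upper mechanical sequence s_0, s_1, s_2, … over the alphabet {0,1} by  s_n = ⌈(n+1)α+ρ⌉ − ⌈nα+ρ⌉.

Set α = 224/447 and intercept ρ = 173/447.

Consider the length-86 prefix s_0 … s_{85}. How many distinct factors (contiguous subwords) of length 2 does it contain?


t_n = ⌈(n·224+173)/447⌉ for n = 0 … 86:
  n=0…9: ⌈173/447⌉=1 ⌈397/447⌉=1 ⌈621/447⌉=2 ⌈845/447⌉=2 ⌈1069/447⌉=3 ⌈1293/447⌉=3 ⌈1517/447⌉=4 ⌈1741/447⌉=4 ⌈1965/447⌉=5 ⌈2189/447⌉=5
  n=10…19: ⌈2413/447⌉=6 ⌈2637/447⌉=6 ⌈2861/447⌉=7 ⌈3085/447⌉=7 ⌈3309/447⌉=8 ⌈3533/447⌉=8 ⌈3757/447⌉=9 ⌈3981/447⌉=9 ⌈4205/447⌉=10 ⌈4429/447⌉=10
  n=20…29: ⌈4653/447⌉=11 ⌈4877/447⌉=11 ⌈5101/447⌉=12 ⌈5325/447⌉=12 ⌈5549/447⌉=13 ⌈5773/447⌉=13 ⌈5997/447⌉=14 ⌈6221/447⌉=14 ⌈6445/447⌉=15 ⌈6669/447⌉=15
  n=30…39: ⌈6893/447⌉=16 ⌈7117/447⌉=16 ⌈7341/447⌉=17 ⌈7565/447⌉=17 ⌈7789/447⌉=18 ⌈8013/447⌉=18 ⌈8237/447⌉=19 ⌈8461/447⌉=19 ⌈8685/447⌉=20 ⌈8909/447⌉=20
  n=40…49: ⌈9133/447⌉=21 ⌈9357/447⌉=21 ⌈9581/447⌉=22 ⌈9805/447⌉=22 ⌈10029/447⌉=23 ⌈10253/447⌉=23 ⌈10477/447⌉=24 ⌈10701/447⌉=24 ⌈10925/447⌉=25 ⌈11149/447⌉=25
  n=50…59: ⌈11373/447⌉=26 ⌈11597/447⌉=26 ⌈11821/447⌉=27 ⌈12045/447⌉=27 ⌈12269/447⌉=28 ⌈12493/447⌉=28 ⌈12717/447⌉=29 ⌈12941/447⌉=29 ⌈13165/447⌉=30 ⌈13389/447⌉=30
  n=60…69: ⌈13613/447⌉=31 ⌈13837/447⌉=31 ⌈14061/447⌉=32 ⌈14285/447⌉=32 ⌈14509/447⌉=33 ⌈14733/447⌉=33 ⌈14957/447⌉=34 ⌈15181/447⌉=34 ⌈15405/447⌉=35 ⌈15629/447⌉=35
  n=70…79: ⌈15853/447⌉=36 ⌈16077/447⌉=36 ⌈16301/447⌉=37 ⌈16525/447⌉=37 ⌈16749/447⌉=38 ⌈16973/447⌉=38 ⌈17197/447⌉=39 ⌈17421/447⌉=39 ⌈17645/447⌉=40 ⌈17869/447⌉=40
  n=80…86: ⌈18093/447⌉=41 ⌈18317/447⌉=41 ⌈18541/447⌉=42 ⌈18765/447⌉=42 ⌈18989/447⌉=43 ⌈19213/447⌉=43 ⌈19437/447⌉=44
s_n = t_(n+1) − t_n for n = 0 … 85 gives
prefix = 01010101010101010101010101010101010101010101010101010101010101010101010101010101010101
slide a length-2 window over [0..1] … [84..85] (85 windows); first occurrence of each distinct factor:
  [  0..  1] 01
  [  1..  2] 10
  (the other 83 windows repeat one of these)
distinct factors: {01, 10}
count = 2  (Sturmian bound for length 2 is 3)

2


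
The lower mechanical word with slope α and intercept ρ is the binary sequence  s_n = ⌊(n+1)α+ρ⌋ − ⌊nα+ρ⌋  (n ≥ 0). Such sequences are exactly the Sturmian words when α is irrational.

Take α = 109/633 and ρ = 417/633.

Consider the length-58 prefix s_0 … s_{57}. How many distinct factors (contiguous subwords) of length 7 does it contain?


t_n = ⌊(n·109+417)/633⌋ for n = 0 … 58:
  n=0…9: ⌊417/633⌋=0 ⌊526/633⌋=0 ⌊635/633⌋=1 ⌊744/633⌋=1 ⌊853/633⌋=1 ⌊962/633⌋=1 ⌊1071/633⌋=1 ⌊1180/633⌋=1 ⌊1289/633⌋=2 ⌊1398/633⌋=2
  n=10…19: ⌊1507/633⌋=2 ⌊1616/633⌋=2 ⌊1725/633⌋=2 ⌊1834/633⌋=2 ⌊1943/633⌋=3 ⌊2052/633⌋=3 ⌊2161/633⌋=3 ⌊2270/633⌋=3 ⌊2379/633⌋=3 ⌊2488/633⌋=3
  n=20…29: ⌊2597/633⌋=4 ⌊2706/633⌋=4 ⌊2815/633⌋=4 ⌊2924/633⌋=4 ⌊3033/633⌋=4 ⌊3142/633⌋=4 ⌊3251/633⌋=5 ⌊3360/633⌋=5 ⌊3469/633⌋=5 ⌊3578/633⌋=5
  n=30…39: ⌊3687/633⌋=5 ⌊3796/633⌋=5 ⌊3905/633⌋=6 ⌊4014/633⌋=6 ⌊4123/633⌋=6 ⌊4232/633⌋=6 ⌊4341/633⌋=6 ⌊4450/633⌋=7 ⌊4559/633⌋=7 ⌊4668/633⌋=7
  n=40…49: ⌊4777/633⌋=7 ⌊4886/633⌋=7 ⌊4995/633⌋=7 ⌊5104/633⌋=8 ⌊5213/633⌋=8 ⌊5322/633⌋=8 ⌊5431/633⌋=8 ⌊5540/633⌋=8 ⌊5649/633⌋=8 ⌊5758/633⌋=9
  n=50…58: ⌊5867/633⌋=9 ⌊5976/633⌋=9 ⌊6085/633⌋=9 ⌊6194/633⌋=9 ⌊6303/633⌋=9 ⌊6412/633⌋=10 ⌊6521/633⌋=10 ⌊6630/633⌋=10 ⌊6739/633⌋=10
s_n = t_(n+1) − t_n for n = 0 … 57 gives
prefix = 0100000100000100000100000100000100001000001000001000001000
slide a length-7 window over [0..6] … [51..57] (52 windows); first occurrence of each distinct factor:
  [  0..  6] 0100000
  [  1..  7] 1000001
  [  2..  8] 0000010
  [  3..  9] 0000100
  [  4.. 10] 0001000
  [  5.. 11] 0010000
  [ 30.. 36] 0100001
  [ 31.. 37] 1000010
  (the other 44 windows repeat one of these)
distinct factors: {0000010, 0000100, 0001000, 0010000, 0100000, 0100001, 1000001, 1000010}
count = 8  (Sturmian bound for length 7 is 8)

8


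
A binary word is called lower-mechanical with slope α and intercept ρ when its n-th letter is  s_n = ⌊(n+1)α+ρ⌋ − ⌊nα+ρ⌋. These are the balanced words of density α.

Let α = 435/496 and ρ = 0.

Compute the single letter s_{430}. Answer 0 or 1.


0

(n+1)α + ρ = (431·435) / 496 = 187485/496
nα + ρ     = (430·435) / 496 = 187050/496
⌊187485/496⌋ = 377,  ⌊187050/496⌋ = 377
s_{430} = 377 − 377 = 0


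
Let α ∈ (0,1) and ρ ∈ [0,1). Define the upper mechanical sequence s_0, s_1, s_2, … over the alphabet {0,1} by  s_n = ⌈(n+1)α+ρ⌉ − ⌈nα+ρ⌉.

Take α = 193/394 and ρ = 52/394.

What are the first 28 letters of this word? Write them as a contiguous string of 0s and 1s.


0101010101010010101010101010

n=0: ⌈(1·193+52)/394⌉ − ⌈(0·193+52)/394⌉ = ⌈245/394⌉ − ⌈52/394⌉ = 1 − 1 = 0
n=1: ⌈(2·193+52)/394⌉ − ⌈(1·193+52)/394⌉ = ⌈438/394⌉ − ⌈245/394⌉ = 2 − 1 = 1
n=2: ⌈(3·193+52)/394⌉ − ⌈(2·193+52)/394⌉ = ⌈631/394⌉ − ⌈438/394⌉ = 2 − 2 = 0
n=3: ⌈(4·193+52)/394⌉ − ⌈(3·193+52)/394⌉ = ⌈824/394⌉ − ⌈631/394⌉ = 3 − 2 = 1
n=4: ⌈(5·193+52)/394⌉ − ⌈(4·193+52)/394⌉ = ⌈1017/394⌉ − ⌈824/394⌉ = 3 − 3 = 0
n=5: ⌈(6·193+52)/394⌉ − ⌈(5·193+52)/394⌉ = ⌈1210/394⌉ − ⌈1017/394⌉ = 4 − 3 = 1
n=6: ⌈(7·193+52)/394⌉ − ⌈(6·193+52)/394⌉ = ⌈1403/394⌉ − ⌈1210/394⌉ = 4 − 4 = 0
n=7: ⌈(8·193+52)/394⌉ − ⌈(7·193+52)/394⌉ = ⌈1596/394⌉ − ⌈1403/394⌉ = 5 − 4 = 1
n=8: ⌈(9·193+52)/394⌉ − ⌈(8·193+52)/394⌉ = ⌈1789/394⌉ − ⌈1596/394⌉ = 5 − 5 = 0
n=9: ⌈(10·193+52)/394⌉ − ⌈(9·193+52)/394⌉ = ⌈1982/394⌉ − ⌈1789/394⌉ = 6 − 5 = 1
n=10: ⌈(11·193+52)/394⌉ − ⌈(10·193+52)/394⌉ = ⌈2175/394⌉ − ⌈1982/394⌉ = 6 − 6 = 0
n=11: ⌈(12·193+52)/394⌉ − ⌈(11·193+52)/394⌉ = ⌈2368/394⌉ − ⌈2175/394⌉ = 7 − 6 = 1
n=12: ⌈(13·193+52)/394⌉ − ⌈(12·193+52)/394⌉ = ⌈2561/394⌉ − ⌈2368/394⌉ = 7 − 7 = 0
n=13: ⌈(14·193+52)/394⌉ − ⌈(13·193+52)/394⌉ = ⌈2754/394⌉ − ⌈2561/394⌉ = 7 − 7 = 0
n=14: ⌈(15·193+52)/394⌉ − ⌈(14·193+52)/394⌉ = ⌈2947/394⌉ − ⌈2754/394⌉ = 8 − 7 = 1
n=15: ⌈(16·193+52)/394⌉ − ⌈(15·193+52)/394⌉ = ⌈3140/394⌉ − ⌈2947/394⌉ = 8 − 8 = 0
n=16: ⌈(17·193+52)/394⌉ − ⌈(16·193+52)/394⌉ = ⌈3333/394⌉ − ⌈3140/394⌉ = 9 − 8 = 1
n=17: ⌈(18·193+52)/394⌉ − ⌈(17·193+52)/394⌉ = ⌈3526/394⌉ − ⌈3333/394⌉ = 9 − 9 = 0
n=18: ⌈(19·193+52)/394⌉ − ⌈(18·193+52)/394⌉ = ⌈3719/394⌉ − ⌈3526/394⌉ = 10 − 9 = 1
n=19: ⌈(20·193+52)/394⌉ − ⌈(19·193+52)/394⌉ = ⌈3912/394⌉ − ⌈3719/394⌉ = 10 − 10 = 0
n=20: ⌈(21·193+52)/394⌉ − ⌈(20·193+52)/394⌉ = ⌈4105/394⌉ − ⌈3912/394⌉ = 11 − 10 = 1
n=21: ⌈(22·193+52)/394⌉ − ⌈(21·193+52)/394⌉ = ⌈4298/394⌉ − ⌈4105/394⌉ = 11 − 11 = 0
n=22: ⌈(23·193+52)/394⌉ − ⌈(22·193+52)/394⌉ = ⌈4491/394⌉ − ⌈4298/394⌉ = 12 − 11 = 1
n=23: ⌈(24·193+52)/394⌉ − ⌈(23·193+52)/394⌉ = ⌈4684/394⌉ − ⌈4491/394⌉ = 12 − 12 = 0
n=24: ⌈(25·193+52)/394⌉ − ⌈(24·193+52)/394⌉ = ⌈4877/394⌉ − ⌈4684/394⌉ = 13 − 12 = 1
n=25: ⌈(26·193+52)/394⌉ − ⌈(25·193+52)/394⌉ = ⌈5070/394⌉ − ⌈4877/394⌉ = 13 − 13 = 0
n=26: ⌈(27·193+52)/394⌉ − ⌈(26·193+52)/394⌉ = ⌈5263/394⌉ − ⌈5070/394⌉ = 14 − 13 = 1
n=27: ⌈(28·193+52)/394⌉ − ⌈(27·193+52)/394⌉ = ⌈5456/394⌉ − ⌈5263/394⌉ = 14 − 14 = 0


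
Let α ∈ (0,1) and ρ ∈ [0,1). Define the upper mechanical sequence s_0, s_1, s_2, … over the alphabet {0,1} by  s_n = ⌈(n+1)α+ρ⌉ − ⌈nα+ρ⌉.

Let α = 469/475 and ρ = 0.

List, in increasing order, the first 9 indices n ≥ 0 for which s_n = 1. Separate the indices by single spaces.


0 1 2 3 4 5 6 7 8

n=0: ⌈469/475⌉−⌈0/475⌉ = 1−0 = 1  ← one
n=1: ⌈938/475⌉−⌈469/475⌉ = 2−1 = 1  ← one
n=2: ⌈1407/475⌉−⌈938/475⌉ = 3−2 = 1  ← one
n=3: ⌈1876/475⌉−⌈1407/475⌉ = 4−3 = 1  ← one
n=4: ⌈2345/475⌉−⌈1876/475⌉ = 5−4 = 1  ← one
n=5: ⌈2814/475⌉−⌈2345/475⌉ = 6−5 = 1  ← one
n=6: ⌈3283/475⌉−⌈2814/475⌉ = 7−6 = 1  ← one
n=7: ⌈3752/475⌉−⌈3283/475⌉ = 8−7 = 1  ← one
n=8: ⌈4221/475⌉−⌈3752/475⌉ = 9−8 = 1  ← one
positions of the first 9 ones: 0 1 2 3 4 5 6 7 8


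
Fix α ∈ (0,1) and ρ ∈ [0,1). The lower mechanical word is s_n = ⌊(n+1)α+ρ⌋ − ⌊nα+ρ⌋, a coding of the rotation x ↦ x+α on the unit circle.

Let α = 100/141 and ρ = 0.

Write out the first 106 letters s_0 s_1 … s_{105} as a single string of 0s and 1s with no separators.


0110110111011011101101110110110111011011101101110110111011011011101101110110111011011011101101110110111011

n=0: ⌊(1·100)/141⌋ − ⌊(0·100)/141⌋ = ⌊100/141⌋ − ⌊0/141⌋ = 0 − 0 = 0
n=1: ⌊(2·100)/141⌋ − ⌊(1·100)/141⌋ = ⌊200/141⌋ − ⌊100/141⌋ = 1 − 0 = 1
n=2: ⌊(3·100)/141⌋ − ⌊(2·100)/141⌋ = ⌊300/141⌋ − ⌊200/141⌋ = 2 − 1 = 1
n=3: ⌊(4·100)/141⌋ − ⌊(3·100)/141⌋ = ⌊400/141⌋ − ⌊300/141⌋ = 2 − 2 = 0
n=4: ⌊(5·100)/141⌋ − ⌊(4·100)/141⌋ = ⌊500/141⌋ − ⌊400/141⌋ = 3 − 2 = 1
n=5: ⌊(6·100)/141⌋ − ⌊(5·100)/141⌋ = ⌊600/141⌋ − ⌊500/141⌋ = 4 − 3 = 1
n=6: ⌊(7·100)/141⌋ − ⌊(6·100)/141⌋ = ⌊700/141⌋ − ⌊600/141⌋ = 4 − 4 = 0
n=7: ⌊(8·100)/141⌋ − ⌊(7·100)/141⌋ = ⌊800/141⌋ − ⌊700/141⌋ = 5 − 4 = 1
n=8: ⌊(9·100)/141⌋ − ⌊(8·100)/141⌋ = ⌊900/141⌋ − ⌊800/141⌋ = 6 − 5 = 1
n=9: ⌊(10·100)/141⌋ − ⌊(9·100)/141⌋ = ⌊1000/141⌋ − ⌊900/141⌋ = 7 − 6 = 1
n=10: ⌊(11·100)/141⌋ − ⌊(10·100)/141⌋ = ⌊1100/141⌋ − ⌊1000/141⌋ = 7 − 7 = 0
n=11: ⌊(12·100)/141⌋ − ⌊(11·100)/141⌋ = ⌊1200/141⌋ − ⌊1100/141⌋ = 8 − 7 = 1
n=12: ⌊(13·100)/141⌋ − ⌊(12·100)/141⌋ = ⌊1300/141⌋ − ⌊1200/141⌋ = 9 − 8 = 1
n=13: ⌊(14·100)/141⌋ − ⌊(13·100)/141⌋ = ⌊1400/141⌋ − ⌊1300/141⌋ = 9 − 9 = 0
n=14: ⌊(15·100)/141⌋ − ⌊(14·100)/141⌋ = ⌊1500/141⌋ − ⌊1400/141⌋ = 10 − 9 = 1
n=15: ⌊(16·100)/141⌋ − ⌊(15·100)/141⌋ = ⌊1600/141⌋ − ⌊1500/141⌋ = 11 − 10 = 1
n=16: ⌊(17·100)/141⌋ − ⌊(16·100)/141⌋ = ⌊1700/141⌋ − ⌊1600/141⌋ = 12 − 11 = 1
n=17: ⌊(18·100)/141⌋ − ⌊(17·100)/141⌋ = ⌊1800/141⌋ − ⌊1700/141⌋ = 12 − 12 = 0
n=18: ⌊(19·100)/141⌋ − ⌊(18·100)/141⌋ = ⌊1900/141⌋ − ⌊1800/141⌋ = 13 − 12 = 1
n=19: ⌊(20·100)/141⌋ − ⌊(19·100)/141⌋ = ⌊2000/141⌋ − ⌊1900/141⌋ = 14 − 13 = 1
n=20: ⌊(21·100)/141⌋ − ⌊(20·100)/141⌋ = ⌊2100/141⌋ − ⌊2000/141⌋ = 14 − 14 = 0
n=21: ⌊(22·100)/141⌋ − ⌊(21·100)/141⌋ = ⌊2200/141⌋ − ⌊2100/141⌋ = 15 − 14 = 1
n=22: ⌊(23·100)/141⌋ − ⌊(22·100)/141⌋ = ⌊2300/141⌋ − ⌊2200/141⌋ = 16 − 15 = 1
n=23: ⌊(24·100)/141⌋ − ⌊(23·100)/141⌋ = ⌊2400/141⌋ − ⌊2300/141⌋ = 17 − 16 = 1
n=24: ⌊(25·100)/141⌋ − ⌊(24·100)/141⌋ = ⌊2500/141⌋ − ⌊2400/141⌋ = 17 − 17 = 0
n=25: ⌊(26·100)/141⌋ − ⌊(25·100)/141⌋ = ⌊2600/141⌋ − ⌊2500/141⌋ = 18 − 17 = 1
n=26: ⌊(27·100)/141⌋ − ⌊(26·100)/141⌋ = ⌊2700/141⌋ − ⌊2600/141⌋ = 19 − 18 = 1
n=27: ⌊(28·100)/141⌋ − ⌊(27·100)/141⌋ = ⌊2800/141⌋ − ⌊2700/141⌋ = 19 − 19 = 0
n=28: ⌊(29·100)/141⌋ − ⌊(28·100)/141⌋ = ⌊2900/141⌋ − ⌊2800/141⌋ = 20 − 19 = 1
n=29: ⌊(30·100)/141⌋ − ⌊(29·100)/141⌋ = ⌊3000/141⌋ − ⌊2900/141⌋ = 21 − 20 = 1
n=30: ⌊(31·100)/141⌋ − ⌊(30·100)/141⌋ = ⌊3100/141⌋ − ⌊3000/141⌋ = 21 − 21 = 0
n=31: ⌊(32·100)/141⌋ − ⌊(31·100)/141⌋ = ⌊3200/141⌋ − ⌊3100/141⌋ = 22 − 21 = 1
n=32: ⌊(33·100)/141⌋ − ⌊(32·100)/141⌋ = ⌊3300/141⌋ − ⌊3200/141⌋ = 23 − 22 = 1
n=33: ⌊(34·100)/141⌋ − ⌊(33·100)/141⌋ = ⌊3400/141⌋ − ⌊3300/141⌋ = 24 − 23 = 1
n=34: ⌊(35·100)/141⌋ − ⌊(34·100)/141⌋ = ⌊3500/141⌋ − ⌊3400/141⌋ = 24 − 24 = 0
n=35: ⌊(36·100)/141⌋ − ⌊(35·100)/141⌋ = ⌊3600/141⌋ − ⌊3500/141⌋ = 25 − 24 = 1
n=36: ⌊(37·100)/141⌋ − ⌊(36·100)/141⌋ = ⌊3700/141⌋ − ⌊3600/141⌋ = 26 − 25 = 1
n=37: ⌊(38·100)/141⌋ − ⌊(37·100)/141⌋ = ⌊3800/141⌋ − ⌊3700/141⌋ = 26 − 26 = 0
n=38: ⌊(39·100)/141⌋ − ⌊(38·100)/141⌋ = ⌊3900/141⌋ − ⌊3800/141⌋ = 27 − 26 = 1
n=39: ⌊(40·100)/141⌋ − ⌊(39·100)/141⌋ = ⌊4000/141⌋ − ⌊3900/141⌋ = 28 − 27 = 1
n=40: ⌊(41·100)/141⌋ − ⌊(40·100)/141⌋ = ⌊4100/141⌋ − ⌊4000/141⌋ = 29 − 28 = 1
n=41: ⌊(42·100)/141⌋ − ⌊(41·100)/141⌋ = ⌊4200/141⌋ − ⌊4100/141⌋ = 29 − 29 = 0
n=42: ⌊(43·100)/141⌋ − ⌊(42·100)/141⌋ = ⌊4300/141⌋ − ⌊4200/141⌋ = 30 − 29 = 1
n=43: ⌊(44·100)/141⌋ − ⌊(43·100)/141⌋ = ⌊4400/141⌋ − ⌊4300/141⌋ = 31 − 30 = 1
n=44: ⌊(45·100)/141⌋ − ⌊(44·100)/141⌋ = ⌊4500/141⌋ − ⌊4400/141⌋ = 31 − 31 = 0
n=45: ⌊(46·100)/141⌋ − ⌊(45·100)/141⌋ = ⌊4600/141⌋ − ⌊4500/141⌋ = 32 − 31 = 1
n=46: ⌊(47·100)/141⌋ − ⌊(46·100)/141⌋ = ⌊4700/141⌋ − ⌊4600/141⌋ = 33 − 32 = 1
n=47: ⌊(48·100)/141⌋ − ⌊(47·100)/141⌋ = ⌊4800/141⌋ − ⌊4700/141⌋ = 34 − 33 = 1
n=48: ⌊(49·100)/141⌋ − ⌊(48·100)/141⌋ = ⌊4900/141⌋ − ⌊4800/141⌋ = 34 − 34 = 0
n=49: ⌊(50·100)/141⌋ − ⌊(49·100)/141⌋ = ⌊5000/141⌋ − ⌊4900/141⌋ = 35 − 34 = 1
n=50: ⌊(51·100)/141⌋ − ⌊(50·100)/141⌋ = ⌊5100/141⌋ − ⌊5000/141⌋ = 36 − 35 = 1
n=51: ⌊(52·100)/141⌋ − ⌊(51·100)/141⌋ = ⌊5200/141⌋ − ⌊5100/141⌋ = 36 − 36 = 0
n=52: ⌊(53·100)/141⌋ − ⌊(52·100)/141⌋ = ⌊5300/141⌋ − ⌊5200/141⌋ = 37 − 36 = 1
n=53: ⌊(54·100)/141⌋ − ⌊(53·100)/141⌋ = ⌊5400/141⌋ − ⌊5300/141⌋ = 38 − 37 = 1
n=54: ⌊(55·100)/141⌋ − ⌊(54·100)/141⌋ = ⌊5500/141⌋ − ⌊5400/141⌋ = 39 − 38 = 1
n=55: ⌊(56·100)/141⌋ − ⌊(55·100)/141⌋ = ⌊5600/141⌋ − ⌊5500/141⌋ = 39 − 39 = 0
n=56: ⌊(57·100)/141⌋ − ⌊(56·100)/141⌋ = ⌊5700/141⌋ − ⌊5600/141⌋ = 40 − 39 = 1
n=57: ⌊(58·100)/141⌋ − ⌊(57·100)/141⌋ = ⌊5800/141⌋ − ⌊5700/141⌋ = 41 − 40 = 1
n=58: ⌊(59·100)/141⌋ − ⌊(58·100)/141⌋ = ⌊5900/141⌋ − ⌊5800/141⌋ = 41 − 41 = 0
n=59: ⌊(60·100)/141⌋ − ⌊(59·100)/141⌋ = ⌊6000/141⌋ − ⌊5900/141⌋ = 42 − 41 = 1
n=60: ⌊(61·100)/141⌋ − ⌊(60·100)/141⌋ = ⌊6100/141⌋ − ⌊6000/141⌋ = 43 − 42 = 1
n=61: ⌊(62·100)/141⌋ − ⌊(61·100)/141⌋ = ⌊6200/141⌋ − ⌊6100/141⌋ = 43 − 43 = 0
n=62: ⌊(63·100)/141⌋ − ⌊(62·100)/141⌋ = ⌊6300/141⌋ − ⌊6200/141⌋ = 44 − 43 = 1
n=63: ⌊(64·100)/141⌋ − ⌊(63·100)/141⌋ = ⌊6400/141⌋ − ⌊6300/141⌋ = 45 − 44 = 1
n=64: ⌊(65·100)/141⌋ − ⌊(64·100)/141⌋ = ⌊6500/141⌋ − ⌊6400/141⌋ = 46 − 45 = 1
n=65: ⌊(66·100)/141⌋ − ⌊(65·100)/141⌋ = ⌊6600/141⌋ − ⌊6500/141⌋ = 46 − 46 = 0
n=66: ⌊(67·100)/141⌋ − ⌊(66·100)/141⌋ = ⌊6700/141⌋ − ⌊6600/141⌋ = 47 − 46 = 1
n=67: ⌊(68·100)/141⌋ − ⌊(67·100)/141⌋ = ⌊6800/141⌋ − ⌊6700/141⌋ = 48 − 47 = 1
n=68: ⌊(69·100)/141⌋ − ⌊(68·100)/141⌋ = ⌊6900/141⌋ − ⌊6800/141⌋ = 48 − 48 = 0
n=69: ⌊(70·100)/141⌋ − ⌊(69·100)/141⌋ = ⌊7000/141⌋ − ⌊6900/141⌋ = 49 − 48 = 1
n=70: ⌊(71·100)/141⌋ − ⌊(70·100)/141⌋ = ⌊7100/141⌋ − ⌊7000/141⌋ = 50 − 49 = 1
n=71: ⌊(72·100)/141⌋ − ⌊(71·100)/141⌋ = ⌊7200/141⌋ − ⌊7100/141⌋ = 51 − 50 = 1
n=72: ⌊(73·100)/141⌋ − ⌊(72·100)/141⌋ = ⌊7300/141⌋ − ⌊7200/141⌋ = 51 − 51 = 0
n=73: ⌊(74·100)/141⌋ − ⌊(73·100)/141⌋ = ⌊7400/141⌋ − ⌊7300/141⌋ = 52 − 51 = 1
n=74: ⌊(75·100)/141⌋ − ⌊(74·100)/141⌋ = ⌊7500/141⌋ − ⌊7400/141⌋ = 53 − 52 = 1
n=75: ⌊(76·100)/141⌋ − ⌊(75·100)/141⌋ = ⌊7600/141⌋ − ⌊7500/141⌋ = 53 − 53 = 0
n=76: ⌊(77·100)/141⌋ − ⌊(76·100)/141⌋ = ⌊7700/141⌋ − ⌊7600/141⌋ = 54 − 53 = 1
n=77: ⌊(78·100)/141⌋ − ⌊(77·100)/141⌋ = ⌊7800/141⌋ − ⌊7700/141⌋ = 55 − 54 = 1
n=78: ⌊(79·100)/141⌋ − ⌊(78·100)/141⌋ = ⌊7900/141⌋ − ⌊7800/141⌋ = 56 − 55 = 1
n=79: ⌊(80·100)/141⌋ − ⌊(79·100)/141⌋ = ⌊8000/141⌋ − ⌊7900/141⌋ = 56 − 56 = 0
n=80: ⌊(81·100)/141⌋ − ⌊(80·100)/141⌋ = ⌊8100/141⌋ − ⌊8000/141⌋ = 57 − 56 = 1
n=81: ⌊(82·100)/141⌋ − ⌊(81·100)/141⌋ = ⌊8200/141⌋ − ⌊8100/141⌋ = 58 − 57 = 1
n=82: ⌊(83·100)/141⌋ − ⌊(82·100)/141⌋ = ⌊8300/141⌋ − ⌊8200/141⌋ = 58 − 58 = 0
n=83: ⌊(84·100)/141⌋ − ⌊(83·100)/141⌋ = ⌊8400/141⌋ − ⌊8300/141⌋ = 59 − 58 = 1
n=84: ⌊(85·100)/141⌋ − ⌊(84·100)/141⌋ = ⌊8500/141⌋ − ⌊8400/141⌋ = 60 − 59 = 1
n=85: ⌊(86·100)/141⌋ − ⌊(85·100)/141⌋ = ⌊8600/141⌋ − ⌊8500/141⌋ = 60 − 60 = 0
n=86: ⌊(87·100)/141⌋ − ⌊(86·100)/141⌋ = ⌊8700/141⌋ − ⌊8600/141⌋ = 61 − 60 = 1
n=87: ⌊(88·100)/141⌋ − ⌊(87·100)/141⌋ = ⌊8800/141⌋ − ⌊8700/141⌋ = 62 − 61 = 1
n=88: ⌊(89·100)/141⌋ − ⌊(88·100)/141⌋ = ⌊8900/141⌋ − ⌊8800/141⌋ = 63 − 62 = 1
n=89: ⌊(90·100)/141⌋ − ⌊(89·100)/141⌋ = ⌊9000/141⌋ − ⌊8900/141⌋ = 63 − 63 = 0
n=90: ⌊(91·100)/141⌋ − ⌊(90·100)/141⌋ = ⌊9100/141⌋ − ⌊9000/141⌋ = 64 − 63 = 1
n=91: ⌊(92·100)/141⌋ − ⌊(91·100)/141⌋ = ⌊9200/141⌋ − ⌊9100/141⌋ = 65 − 64 = 1
n=92: ⌊(93·100)/141⌋ − ⌊(92·100)/141⌋ = ⌊9300/141⌋ − ⌊9200/141⌋ = 65 − 65 = 0
n=93: ⌊(94·100)/141⌋ − ⌊(93·100)/141⌋ = ⌊9400/141⌋ − ⌊9300/141⌋ = 66 − 65 = 1
n=94: ⌊(95·100)/141⌋ − ⌊(94·100)/141⌋ = ⌊9500/141⌋ − ⌊9400/141⌋ = 67 − 66 = 1
n=95: ⌊(96·100)/141⌋ − ⌊(95·100)/141⌋ = ⌊9600/141⌋ − ⌊9500/141⌋ = 68 − 67 = 1
n=96: ⌊(97·100)/141⌋ − ⌊(96·100)/141⌋ = ⌊9700/141⌋ − ⌊9600/141⌋ = 68 − 68 = 0
n=97: ⌊(98·100)/141⌋ − ⌊(97·100)/141⌋ = ⌊9800/141⌋ − ⌊9700/141⌋ = 69 − 68 = 1
n=98: ⌊(99·100)/141⌋ − ⌊(98·100)/141⌋ = ⌊9900/141⌋ − ⌊9800/141⌋ = 70 − 69 = 1
n=99: ⌊(100·100)/141⌋ − ⌊(99·100)/141⌋ = ⌊10000/141⌋ − ⌊9900/141⌋ = 70 − 70 = 0
n=100: ⌊(101·100)/141⌋ − ⌊(100·100)/141⌋ = ⌊10100/141⌋ − ⌊10000/141⌋ = 71 − 70 = 1
n=101: ⌊(102·100)/141⌋ − ⌊(101·100)/141⌋ = ⌊10200/141⌋ − ⌊10100/141⌋ = 72 − 71 = 1
n=102: ⌊(103·100)/141⌋ − ⌊(102·100)/141⌋ = ⌊10300/141⌋ − ⌊10200/141⌋ = 73 − 72 = 1
n=103: ⌊(104·100)/141⌋ − ⌊(103·100)/141⌋ = ⌊10400/141⌋ − ⌊10300/141⌋ = 73 − 73 = 0
n=104: ⌊(105·100)/141⌋ − ⌊(104·100)/141⌋ = ⌊10500/141⌋ − ⌊10400/141⌋ = 74 − 73 = 1
n=105: ⌊(106·100)/141⌋ − ⌊(105·100)/141⌋ = ⌊10600/141⌋ − ⌊10500/141⌋ = 75 − 74 = 1


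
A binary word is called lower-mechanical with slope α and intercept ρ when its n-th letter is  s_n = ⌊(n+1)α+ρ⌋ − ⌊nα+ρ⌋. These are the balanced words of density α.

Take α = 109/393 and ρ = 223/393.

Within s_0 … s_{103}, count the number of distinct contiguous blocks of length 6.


7

t_n = ⌊(n·109+223)/393⌋ for n = 0 … 104:
  n=0…9: ⌊223/393⌋=0 ⌊332/393⌋=0 ⌊441/393⌋=1 ⌊550/393⌋=1 ⌊659/393⌋=1 ⌊768/393⌋=1 ⌊877/393⌋=2 ⌊986/393⌋=2 ⌊1095/393⌋=2 ⌊1204/393⌋=3
  n=10…19: ⌊1313/393⌋=3 ⌊1422/393⌋=3 ⌊1531/393⌋=3 ⌊1640/393⌋=4 ⌊1749/393⌋=4 ⌊1858/393⌋=4 ⌊1967/393⌋=5 ⌊2076/393⌋=5 ⌊2185/393⌋=5 ⌊2294/393⌋=5
  n=20…29: ⌊2403/393⌋=6 ⌊2512/393⌋=6 ⌊2621/393⌋=6 ⌊2730/393⌋=6 ⌊2839/393⌋=7 ⌊2948/393⌋=7 ⌊3057/393⌋=7 ⌊3166/393⌋=8 ⌊3275/393⌋=8 ⌊3384/393⌋=8
  n=30…39: ⌊3493/393⌋=8 ⌊3602/393⌋=9 ⌊3711/393⌋=9 ⌊3820/393⌋=9 ⌊3929/393⌋=9 ⌊4038/393⌋=10 ⌊4147/393⌋=10 ⌊4256/393⌋=10 ⌊4365/393⌋=11 ⌊4474/393⌋=11
  n=40…49: ⌊4583/393⌋=11 ⌊4692/393⌋=11 ⌊4801/393⌋=12 ⌊4910/393⌋=12 ⌊5019/393⌋=12 ⌊5128/393⌋=13 ⌊5237/393⌋=13 ⌊5346/393⌋=13 ⌊5455/393⌋=13 ⌊5564/393⌋=14
  n=50…59: ⌊5673/393⌋=14 ⌊5782/393⌋=14 ⌊5891/393⌋=14 ⌊6000/393⌋=15 ⌊6109/393⌋=15 ⌊6218/393⌋=15 ⌊6327/393⌋=16 ⌊6436/393⌋=16 ⌊6545/393⌋=16 ⌊6654/393⌋=16
  n=60…69: ⌊6763/393⌋=17 ⌊6872/393⌋=17 ⌊6981/393⌋=17 ⌊7090/393⌋=18 ⌊7199/393⌋=18 ⌊7308/393⌋=18 ⌊7417/393⌋=18 ⌊7526/393⌋=19 ⌊7635/393⌋=19 ⌊7744/393⌋=19
  n=70…79: ⌊7853/393⌋=19 ⌊7962/393⌋=20 ⌊8071/393⌋=20 ⌊8180/393⌋=20 ⌊8289/393⌋=21 ⌊8398/393⌋=21 ⌊8507/393⌋=21 ⌊8616/393⌋=21 ⌊8725/393⌋=22 ⌊8834/393⌋=22
  n=80…89: ⌊8943/393⌋=22 ⌊9052/393⌋=23 ⌊9161/393⌋=23 ⌊9270/393⌋=23 ⌊9379/393⌋=23 ⌊9488/393⌋=24 ⌊9597/393⌋=24 ⌊9706/393⌋=24 ⌊9815/393⌋=24 ⌊9924/393⌋=25
  n=90…99: ⌊10033/393⌋=25 ⌊10142/393⌋=25 ⌊10251/393⌋=26 ⌊10360/393⌋=26 ⌊10469/393⌋=26 ⌊10578/393⌋=26 ⌊10687/393⌋=27 ⌊10796/393⌋=27 ⌊10905/393⌋=27 ⌊11014/393⌋=28
  n=100…104: ⌊11123/393⌋=28 ⌊11232/393⌋=28 ⌊11341/393⌋=28 ⌊11450/393⌋=29 ⌊11559/393⌋=29
s_n = t_(n+1) − t_n for n = 0 … 103 gives
prefix = 01000100100010010001000100100010001001000100100010001001000100100010001001000100100010001001000100100010
slide a length-6 window over [0..5] … [98..103] (99 windows); first occurrence of each distinct factor:
  [  0..  5] 010001
  [  1..  6] 100010
  [  2..  7] 000100
  [  3..  8] 001001
  [  4..  9] 010010
  [  5.. 10] 100100
  [  6.. 11] 001000
  (the other 92 windows repeat one of these)
distinct factors: {000100, 001000, 001001, 010001, 010010, 100010, 100100}
count = 7  (Sturmian bound for length 6 is 7)


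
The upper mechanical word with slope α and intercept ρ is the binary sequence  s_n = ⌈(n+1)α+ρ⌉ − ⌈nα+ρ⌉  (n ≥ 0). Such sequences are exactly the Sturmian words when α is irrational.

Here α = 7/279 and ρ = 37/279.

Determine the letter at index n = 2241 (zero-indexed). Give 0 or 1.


(n+1)α + ρ = (2242·7 + 37) / 279 = 15731/279
nα + ρ     = (2241·7 + 37) / 279 = 15724/279
⌈15731/279⌉ = 57,  ⌈15724/279⌉ = 57
s_{2241} = 57 − 57 = 0

0


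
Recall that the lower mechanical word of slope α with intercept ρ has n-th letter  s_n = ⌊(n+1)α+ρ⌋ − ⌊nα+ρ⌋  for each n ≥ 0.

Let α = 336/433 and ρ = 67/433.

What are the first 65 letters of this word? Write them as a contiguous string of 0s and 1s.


01111011101111011101111011101110111101110111101110111101110111101

n=0: ⌊(1·336+67)/433⌋ − ⌊(0·336+67)/433⌋ = ⌊403/433⌋ − ⌊67/433⌋ = 0 − 0 = 0
n=1: ⌊(2·336+67)/433⌋ − ⌊(1·336+67)/433⌋ = ⌊739/433⌋ − ⌊403/433⌋ = 1 − 0 = 1
n=2: ⌊(3·336+67)/433⌋ − ⌊(2·336+67)/433⌋ = ⌊1075/433⌋ − ⌊739/433⌋ = 2 − 1 = 1
n=3: ⌊(4·336+67)/433⌋ − ⌊(3·336+67)/433⌋ = ⌊1411/433⌋ − ⌊1075/433⌋ = 3 − 2 = 1
n=4: ⌊(5·336+67)/433⌋ − ⌊(4·336+67)/433⌋ = ⌊1747/433⌋ − ⌊1411/433⌋ = 4 − 3 = 1
n=5: ⌊(6·336+67)/433⌋ − ⌊(5·336+67)/433⌋ = ⌊2083/433⌋ − ⌊1747/433⌋ = 4 − 4 = 0
n=6: ⌊(7·336+67)/433⌋ − ⌊(6·336+67)/433⌋ = ⌊2419/433⌋ − ⌊2083/433⌋ = 5 − 4 = 1
n=7: ⌊(8·336+67)/433⌋ − ⌊(7·336+67)/433⌋ = ⌊2755/433⌋ − ⌊2419/433⌋ = 6 − 5 = 1
n=8: ⌊(9·336+67)/433⌋ − ⌊(8·336+67)/433⌋ = ⌊3091/433⌋ − ⌊2755/433⌋ = 7 − 6 = 1
n=9: ⌊(10·336+67)/433⌋ − ⌊(9·336+67)/433⌋ = ⌊3427/433⌋ − ⌊3091/433⌋ = 7 − 7 = 0
n=10: ⌊(11·336+67)/433⌋ − ⌊(10·336+67)/433⌋ = ⌊3763/433⌋ − ⌊3427/433⌋ = 8 − 7 = 1
n=11: ⌊(12·336+67)/433⌋ − ⌊(11·336+67)/433⌋ = ⌊4099/433⌋ − ⌊3763/433⌋ = 9 − 8 = 1
n=12: ⌊(13·336+67)/433⌋ − ⌊(12·336+67)/433⌋ = ⌊4435/433⌋ − ⌊4099/433⌋ = 10 − 9 = 1
n=13: ⌊(14·336+67)/433⌋ − ⌊(13·336+67)/433⌋ = ⌊4771/433⌋ − ⌊4435/433⌋ = 11 − 10 = 1
n=14: ⌊(15·336+67)/433⌋ − ⌊(14·336+67)/433⌋ = ⌊5107/433⌋ − ⌊4771/433⌋ = 11 − 11 = 0
n=15: ⌊(16·336+67)/433⌋ − ⌊(15·336+67)/433⌋ = ⌊5443/433⌋ − ⌊5107/433⌋ = 12 − 11 = 1
n=16: ⌊(17·336+67)/433⌋ − ⌊(16·336+67)/433⌋ = ⌊5779/433⌋ − ⌊5443/433⌋ = 13 − 12 = 1
n=17: ⌊(18·336+67)/433⌋ − ⌊(17·336+67)/433⌋ = ⌊6115/433⌋ − ⌊5779/433⌋ = 14 − 13 = 1
n=18: ⌊(19·336+67)/433⌋ − ⌊(18·336+67)/433⌋ = ⌊6451/433⌋ − ⌊6115/433⌋ = 14 − 14 = 0
n=19: ⌊(20·336+67)/433⌋ − ⌊(19·336+67)/433⌋ = ⌊6787/433⌋ − ⌊6451/433⌋ = 15 − 14 = 1
n=20: ⌊(21·336+67)/433⌋ − ⌊(20·336+67)/433⌋ = ⌊7123/433⌋ − ⌊6787/433⌋ = 16 − 15 = 1
n=21: ⌊(22·336+67)/433⌋ − ⌊(21·336+67)/433⌋ = ⌊7459/433⌋ − ⌊7123/433⌋ = 17 − 16 = 1
n=22: ⌊(23·336+67)/433⌋ − ⌊(22·336+67)/433⌋ = ⌊7795/433⌋ − ⌊7459/433⌋ = 18 − 17 = 1
n=23: ⌊(24·336+67)/433⌋ − ⌊(23·336+67)/433⌋ = ⌊8131/433⌋ − ⌊7795/433⌋ = 18 − 18 = 0
n=24: ⌊(25·336+67)/433⌋ − ⌊(24·336+67)/433⌋ = ⌊8467/433⌋ − ⌊8131/433⌋ = 19 − 18 = 1
n=25: ⌊(26·336+67)/433⌋ − ⌊(25·336+67)/433⌋ = ⌊8803/433⌋ − ⌊8467/433⌋ = 20 − 19 = 1
n=26: ⌊(27·336+67)/433⌋ − ⌊(26·336+67)/433⌋ = ⌊9139/433⌋ − ⌊8803/433⌋ = 21 − 20 = 1
n=27: ⌊(28·336+67)/433⌋ − ⌊(27·336+67)/433⌋ = ⌊9475/433⌋ − ⌊9139/433⌋ = 21 − 21 = 0
n=28: ⌊(29·336+67)/433⌋ − ⌊(28·336+67)/433⌋ = ⌊9811/433⌋ − ⌊9475/433⌋ = 22 − 21 = 1
n=29: ⌊(30·336+67)/433⌋ − ⌊(29·336+67)/433⌋ = ⌊10147/433⌋ − ⌊9811/433⌋ = 23 − 22 = 1
n=30: ⌊(31·336+67)/433⌋ − ⌊(30·336+67)/433⌋ = ⌊10483/433⌋ − ⌊10147/433⌋ = 24 − 23 = 1
n=31: ⌊(32·336+67)/433⌋ − ⌊(31·336+67)/433⌋ = ⌊10819/433⌋ − ⌊10483/433⌋ = 24 − 24 = 0
n=32: ⌊(33·336+67)/433⌋ − ⌊(32·336+67)/433⌋ = ⌊11155/433⌋ − ⌊10819/433⌋ = 25 − 24 = 1
n=33: ⌊(34·336+67)/433⌋ − ⌊(33·336+67)/433⌋ = ⌊11491/433⌋ − ⌊11155/433⌋ = 26 − 25 = 1
n=34: ⌊(35·336+67)/433⌋ − ⌊(34·336+67)/433⌋ = ⌊11827/433⌋ − ⌊11491/433⌋ = 27 − 26 = 1
n=35: ⌊(36·336+67)/433⌋ − ⌊(35·336+67)/433⌋ = ⌊12163/433⌋ − ⌊11827/433⌋ = 28 − 27 = 1
n=36: ⌊(37·336+67)/433⌋ − ⌊(36·336+67)/433⌋ = ⌊12499/433⌋ − ⌊12163/433⌋ = 28 − 28 = 0
n=37: ⌊(38·336+67)/433⌋ − ⌊(37·336+67)/433⌋ = ⌊12835/433⌋ − ⌊12499/433⌋ = 29 − 28 = 1
n=38: ⌊(39·336+67)/433⌋ − ⌊(38·336+67)/433⌋ = ⌊13171/433⌋ − ⌊12835/433⌋ = 30 − 29 = 1
n=39: ⌊(40·336+67)/433⌋ − ⌊(39·336+67)/433⌋ = ⌊13507/433⌋ − ⌊13171/433⌋ = 31 − 30 = 1
n=40: ⌊(41·336+67)/433⌋ − ⌊(40·336+67)/433⌋ = ⌊13843/433⌋ − ⌊13507/433⌋ = 31 − 31 = 0
n=41: ⌊(42·336+67)/433⌋ − ⌊(41·336+67)/433⌋ = ⌊14179/433⌋ − ⌊13843/433⌋ = 32 − 31 = 1
n=42: ⌊(43·336+67)/433⌋ − ⌊(42·336+67)/433⌋ = ⌊14515/433⌋ − ⌊14179/433⌋ = 33 − 32 = 1
n=43: ⌊(44·336+67)/433⌋ − ⌊(43·336+67)/433⌋ = ⌊14851/433⌋ − ⌊14515/433⌋ = 34 − 33 = 1
n=44: ⌊(45·336+67)/433⌋ − ⌊(44·336+67)/433⌋ = ⌊15187/433⌋ − ⌊14851/433⌋ = 35 − 34 = 1
n=45: ⌊(46·336+67)/433⌋ − ⌊(45·336+67)/433⌋ = ⌊15523/433⌋ − ⌊15187/433⌋ = 35 − 35 = 0
n=46: ⌊(47·336+67)/433⌋ − ⌊(46·336+67)/433⌋ = ⌊15859/433⌋ − ⌊15523/433⌋ = 36 − 35 = 1
n=47: ⌊(48·336+67)/433⌋ − ⌊(47·336+67)/433⌋ = ⌊16195/433⌋ − ⌊15859/433⌋ = 37 − 36 = 1
n=48: ⌊(49·336+67)/433⌋ − ⌊(48·336+67)/433⌋ = ⌊16531/433⌋ − ⌊16195/433⌋ = 38 − 37 = 1
n=49: ⌊(50·336+67)/433⌋ − ⌊(49·336+67)/433⌋ = ⌊16867/433⌋ − ⌊16531/433⌋ = 38 − 38 = 0
n=50: ⌊(51·336+67)/433⌋ − ⌊(50·336+67)/433⌋ = ⌊17203/433⌋ − ⌊16867/433⌋ = 39 − 38 = 1
n=51: ⌊(52·336+67)/433⌋ − ⌊(51·336+67)/433⌋ = ⌊17539/433⌋ − ⌊17203/433⌋ = 40 − 39 = 1
n=52: ⌊(53·336+67)/433⌋ − ⌊(52·336+67)/433⌋ = ⌊17875/433⌋ − ⌊17539/433⌋ = 41 − 40 = 1
n=53: ⌊(54·336+67)/433⌋ − ⌊(53·336+67)/433⌋ = ⌊18211/433⌋ − ⌊17875/433⌋ = 42 − 41 = 1
n=54: ⌊(55·336+67)/433⌋ − ⌊(54·336+67)/433⌋ = ⌊18547/433⌋ − ⌊18211/433⌋ = 42 − 42 = 0
n=55: ⌊(56·336+67)/433⌋ − ⌊(55·336+67)/433⌋ = ⌊18883/433⌋ − ⌊18547/433⌋ = 43 − 42 = 1
n=56: ⌊(57·336+67)/433⌋ − ⌊(56·336+67)/433⌋ = ⌊19219/433⌋ − ⌊18883/433⌋ = 44 − 43 = 1
n=57: ⌊(58·336+67)/433⌋ − ⌊(57·336+67)/433⌋ = ⌊19555/433⌋ − ⌊19219/433⌋ = 45 − 44 = 1
n=58: ⌊(59·336+67)/433⌋ − ⌊(58·336+67)/433⌋ = ⌊19891/433⌋ − ⌊19555/433⌋ = 45 − 45 = 0
n=59: ⌊(60·336+67)/433⌋ − ⌊(59·336+67)/433⌋ = ⌊20227/433⌋ − ⌊19891/433⌋ = 46 − 45 = 1
n=60: ⌊(61·336+67)/433⌋ − ⌊(60·336+67)/433⌋ = ⌊20563/433⌋ − ⌊20227/433⌋ = 47 − 46 = 1
n=61: ⌊(62·336+67)/433⌋ − ⌊(61·336+67)/433⌋ = ⌊20899/433⌋ − ⌊20563/433⌋ = 48 − 47 = 1
n=62: ⌊(63·336+67)/433⌋ − ⌊(62·336+67)/433⌋ = ⌊21235/433⌋ − ⌊20899/433⌋ = 49 − 48 = 1
n=63: ⌊(64·336+67)/433⌋ − ⌊(63·336+67)/433⌋ = ⌊21571/433⌋ − ⌊21235/433⌋ = 49 − 49 = 0
n=64: ⌊(65·336+67)/433⌋ − ⌊(64·336+67)/433⌋ = ⌊21907/433⌋ − ⌊21571/433⌋ = 50 − 49 = 1


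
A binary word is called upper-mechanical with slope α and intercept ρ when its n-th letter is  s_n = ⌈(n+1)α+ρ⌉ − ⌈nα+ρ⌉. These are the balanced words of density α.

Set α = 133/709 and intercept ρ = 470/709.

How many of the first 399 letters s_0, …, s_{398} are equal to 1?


#1s = Σ_{n=0}^{398} s_n = Σ_{n=0}^{398} (⌈(n+1)α+ρ⌉ − ⌈nα+ρ⌉)
the sum telescopes: every ⌈nα+ρ⌉ with 0 < n < 399 appears once with + and once with −, leaving ⌈399α+ρ⌉ − ⌈0·α+ρ⌉
399α + ρ = (399·133 + 470) / 709 = 53537/709
ρ = 470/709
⌈53537/709⌉ = 76,  ⌈470/709⌉ = 1
#1s = 76 − 1 = 75

75


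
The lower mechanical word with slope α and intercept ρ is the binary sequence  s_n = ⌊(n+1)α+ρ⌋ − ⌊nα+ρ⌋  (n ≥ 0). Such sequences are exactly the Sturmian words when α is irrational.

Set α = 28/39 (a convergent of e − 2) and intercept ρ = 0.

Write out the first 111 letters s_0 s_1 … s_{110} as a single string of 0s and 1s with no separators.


n=0: ⌊(1·28)/39⌋ − ⌊(0·28)/39⌋ = ⌊28/39⌋ − ⌊0/39⌋ = 0 − 0 = 0
n=1: ⌊(2·28)/39⌋ − ⌊(1·28)/39⌋ = ⌊56/39⌋ − ⌊28/39⌋ = 1 − 0 = 1
n=2: ⌊(3·28)/39⌋ − ⌊(2·28)/39⌋ = ⌊84/39⌋ − ⌊56/39⌋ = 2 − 1 = 1
n=3: ⌊(4·28)/39⌋ − ⌊(3·28)/39⌋ = ⌊112/39⌋ − ⌊84/39⌋ = 2 − 2 = 0
n=4: ⌊(5·28)/39⌋ − ⌊(4·28)/39⌋ = ⌊140/39⌋ − ⌊112/39⌋ = 3 − 2 = 1
n=5: ⌊(6·28)/39⌋ − ⌊(5·28)/39⌋ = ⌊168/39⌋ − ⌊140/39⌋ = 4 − 3 = 1
n=6: ⌊(7·28)/39⌋ − ⌊(6·28)/39⌋ = ⌊196/39⌋ − ⌊168/39⌋ = 5 − 4 = 1
n=7: ⌊(8·28)/39⌋ − ⌊(7·28)/39⌋ = ⌊224/39⌋ − ⌊196/39⌋ = 5 − 5 = 0
n=8: ⌊(9·28)/39⌋ − ⌊(8·28)/39⌋ = ⌊252/39⌋ − ⌊224/39⌋ = 6 − 5 = 1
n=9: ⌊(10·28)/39⌋ − ⌊(9·28)/39⌋ = ⌊280/39⌋ − ⌊252/39⌋ = 7 − 6 = 1
n=10: ⌊(11·28)/39⌋ − ⌊(10·28)/39⌋ = ⌊308/39⌋ − ⌊280/39⌋ = 7 − 7 = 0
n=11: ⌊(12·28)/39⌋ − ⌊(11·28)/39⌋ = ⌊336/39⌋ − ⌊308/39⌋ = 8 − 7 = 1
n=12: ⌊(13·28)/39⌋ − ⌊(12·28)/39⌋ = ⌊364/39⌋ − ⌊336/39⌋ = 9 − 8 = 1
n=13: ⌊(14·28)/39⌋ − ⌊(13·28)/39⌋ = ⌊392/39⌋ − ⌊364/39⌋ = 10 − 9 = 1
n=14: ⌊(15·28)/39⌋ − ⌊(14·28)/39⌋ = ⌊420/39⌋ − ⌊392/39⌋ = 10 − 10 = 0
n=15: ⌊(16·28)/39⌋ − ⌊(15·28)/39⌋ = ⌊448/39⌋ − ⌊420/39⌋ = 11 − 10 = 1
n=16: ⌊(17·28)/39⌋ − ⌊(16·28)/39⌋ = ⌊476/39⌋ − ⌊448/39⌋ = 12 − 11 = 1
n=17: ⌊(18·28)/39⌋ − ⌊(17·28)/39⌋ = ⌊504/39⌋ − ⌊476/39⌋ = 12 − 12 = 0
n=18: ⌊(19·28)/39⌋ − ⌊(18·28)/39⌋ = ⌊532/39⌋ − ⌊504/39⌋ = 13 − 12 = 1
n=19: ⌊(20·28)/39⌋ − ⌊(19·28)/39⌋ = ⌊560/39⌋ − ⌊532/39⌋ = 14 − 13 = 1
n=20: ⌊(21·28)/39⌋ − ⌊(20·28)/39⌋ = ⌊588/39⌋ − ⌊560/39⌋ = 15 − 14 = 1
n=21: ⌊(22·28)/39⌋ − ⌊(21·28)/39⌋ = ⌊616/39⌋ − ⌊588/39⌋ = 15 − 15 = 0
n=22: ⌊(23·28)/39⌋ − ⌊(22·28)/39⌋ = ⌊644/39⌋ − ⌊616/39⌋ = 16 − 15 = 1
n=23: ⌊(24·28)/39⌋ − ⌊(23·28)/39⌋ = ⌊672/39⌋ − ⌊644/39⌋ = 17 − 16 = 1
n=24: ⌊(25·28)/39⌋ − ⌊(24·28)/39⌋ = ⌊700/39⌋ − ⌊672/39⌋ = 17 − 17 = 0
n=25: ⌊(26·28)/39⌋ − ⌊(25·28)/39⌋ = ⌊728/39⌋ − ⌊700/39⌋ = 18 − 17 = 1
n=26: ⌊(27·28)/39⌋ − ⌊(26·28)/39⌋ = ⌊756/39⌋ − ⌊728/39⌋ = 19 − 18 = 1
n=27: ⌊(28·28)/39⌋ − ⌊(27·28)/39⌋ = ⌊784/39⌋ − ⌊756/39⌋ = 20 − 19 = 1
n=28: ⌊(29·28)/39⌋ − ⌊(28·28)/39⌋ = ⌊812/39⌋ − ⌊784/39⌋ = 20 − 20 = 0
n=29: ⌊(30·28)/39⌋ − ⌊(29·28)/39⌋ = ⌊840/39⌋ − ⌊812/39⌋ = 21 − 20 = 1
n=30: ⌊(31·28)/39⌋ − ⌊(30·28)/39⌋ = ⌊868/39⌋ − ⌊840/39⌋ = 22 − 21 = 1
n=31: ⌊(32·28)/39⌋ − ⌊(31·28)/39⌋ = ⌊896/39⌋ − ⌊868/39⌋ = 22 − 22 = 0
n=32: ⌊(33·28)/39⌋ − ⌊(32·28)/39⌋ = ⌊924/39⌋ − ⌊896/39⌋ = 23 − 22 = 1
n=33: ⌊(34·28)/39⌋ − ⌊(33·28)/39⌋ = ⌊952/39⌋ − ⌊924/39⌋ = 24 − 23 = 1
n=34: ⌊(35·28)/39⌋ − ⌊(34·28)/39⌋ = ⌊980/39⌋ − ⌊952/39⌋ = 25 − 24 = 1
n=35: ⌊(36·28)/39⌋ − ⌊(35·28)/39⌋ = ⌊1008/39⌋ − ⌊980/39⌋ = 25 − 25 = 0
n=36: ⌊(37·28)/39⌋ − ⌊(36·28)/39⌋ = ⌊1036/39⌋ − ⌊1008/39⌋ = 26 − 25 = 1
n=37: ⌊(38·28)/39⌋ − ⌊(37·28)/39⌋ = ⌊1064/39⌋ − ⌊1036/39⌋ = 27 − 26 = 1
n=38: ⌊(39·28)/39⌋ − ⌊(38·28)/39⌋ = ⌊1092/39⌋ − ⌊1064/39⌋ = 28 − 27 = 1
n=39: ⌊(40·28)/39⌋ − ⌊(39·28)/39⌋ = ⌊1120/39⌋ − ⌊1092/39⌋ = 28 − 28 = 0
n=40: ⌊(41·28)/39⌋ − ⌊(40·28)/39⌋ = ⌊1148/39⌋ − ⌊1120/39⌋ = 29 − 28 = 1
n=41: ⌊(42·28)/39⌋ − ⌊(41·28)/39⌋ = ⌊1176/39⌋ − ⌊1148/39⌋ = 30 − 29 = 1
n=42: ⌊(43·28)/39⌋ − ⌊(42·28)/39⌋ = ⌊1204/39⌋ − ⌊1176/39⌋ = 30 − 30 = 0
n=43: ⌊(44·28)/39⌋ − ⌊(43·28)/39⌋ = ⌊1232/39⌋ − ⌊1204/39⌋ = 31 − 30 = 1
n=44: ⌊(45·28)/39⌋ − ⌊(44·28)/39⌋ = ⌊1260/39⌋ − ⌊1232/39⌋ = 32 − 31 = 1
n=45: ⌊(46·28)/39⌋ − ⌊(45·28)/39⌋ = ⌊1288/39⌋ − ⌊1260/39⌋ = 33 − 32 = 1
n=46: ⌊(47·28)/39⌋ − ⌊(46·28)/39⌋ = ⌊1316/39⌋ − ⌊1288/39⌋ = 33 − 33 = 0
n=47: ⌊(48·28)/39⌋ − ⌊(47·28)/39⌋ = ⌊1344/39⌋ − ⌊1316/39⌋ = 34 − 33 = 1
n=48: ⌊(49·28)/39⌋ − ⌊(48·28)/39⌋ = ⌊1372/39⌋ − ⌊1344/39⌋ = 35 − 34 = 1
n=49: ⌊(50·28)/39⌋ − ⌊(49·28)/39⌋ = ⌊1400/39⌋ − ⌊1372/39⌋ = 35 − 35 = 0
n=50: ⌊(51·28)/39⌋ − ⌊(50·28)/39⌋ = ⌊1428/39⌋ − ⌊1400/39⌋ = 36 − 35 = 1
n=51: ⌊(52·28)/39⌋ − ⌊(51·28)/39⌋ = ⌊1456/39⌋ − ⌊1428/39⌋ = 37 − 36 = 1
n=52: ⌊(53·28)/39⌋ − ⌊(52·28)/39⌋ = ⌊1484/39⌋ − ⌊1456/39⌋ = 38 − 37 = 1
n=53: ⌊(54·28)/39⌋ − ⌊(53·28)/39⌋ = ⌊1512/39⌋ − ⌊1484/39⌋ = 38 − 38 = 0
n=54: ⌊(55·28)/39⌋ − ⌊(54·28)/39⌋ = ⌊1540/39⌋ − ⌊1512/39⌋ = 39 − 38 = 1
n=55: ⌊(56·28)/39⌋ − ⌊(55·28)/39⌋ = ⌊1568/39⌋ − ⌊1540/39⌋ = 40 − 39 = 1
n=56: ⌊(57·28)/39⌋ − ⌊(56·28)/39⌋ = ⌊1596/39⌋ − ⌊1568/39⌋ = 40 − 40 = 0
n=57: ⌊(58·28)/39⌋ − ⌊(57·28)/39⌋ = ⌊1624/39⌋ − ⌊1596/39⌋ = 41 − 40 = 1
n=58: ⌊(59·28)/39⌋ − ⌊(58·28)/39⌋ = ⌊1652/39⌋ − ⌊1624/39⌋ = 42 − 41 = 1
n=59: ⌊(60·28)/39⌋ − ⌊(59·28)/39⌋ = ⌊1680/39⌋ − ⌊1652/39⌋ = 43 − 42 = 1
n=60: ⌊(61·28)/39⌋ − ⌊(60·28)/39⌋ = ⌊1708/39⌋ − ⌊1680/39⌋ = 43 − 43 = 0
n=61: ⌊(62·28)/39⌋ − ⌊(61·28)/39⌋ = ⌊1736/39⌋ − ⌊1708/39⌋ = 44 − 43 = 1
n=62: ⌊(63·28)/39⌋ − ⌊(62·28)/39⌋ = ⌊1764/39⌋ − ⌊1736/39⌋ = 45 − 44 = 1
n=63: ⌊(64·28)/39⌋ − ⌊(63·28)/39⌋ = ⌊1792/39⌋ − ⌊1764/39⌋ = 45 − 45 = 0
n=64: ⌊(65·28)/39⌋ − ⌊(64·28)/39⌋ = ⌊1820/39⌋ − ⌊1792/39⌋ = 46 − 45 = 1
n=65: ⌊(66·28)/39⌋ − ⌊(65·28)/39⌋ = ⌊1848/39⌋ − ⌊1820/39⌋ = 47 − 46 = 1
n=66: ⌊(67·28)/39⌋ − ⌊(66·28)/39⌋ = ⌊1876/39⌋ − ⌊1848/39⌋ = 48 − 47 = 1
n=67: ⌊(68·28)/39⌋ − ⌊(67·28)/39⌋ = ⌊1904/39⌋ − ⌊1876/39⌋ = 48 − 48 = 0
n=68: ⌊(69·28)/39⌋ − ⌊(68·28)/39⌋ = ⌊1932/39⌋ − ⌊1904/39⌋ = 49 − 48 = 1
n=69: ⌊(70·28)/39⌋ − ⌊(69·28)/39⌋ = ⌊1960/39⌋ − ⌊1932/39⌋ = 50 − 49 = 1
n=70: ⌊(71·28)/39⌋ − ⌊(70·28)/39⌋ = ⌊1988/39⌋ − ⌊1960/39⌋ = 50 − 50 = 0
n=71: ⌊(72·28)/39⌋ − ⌊(71·28)/39⌋ = ⌊2016/39⌋ − ⌊1988/39⌋ = 51 − 50 = 1
n=72: ⌊(73·28)/39⌋ − ⌊(72·28)/39⌋ = ⌊2044/39⌋ − ⌊2016/39⌋ = 52 − 51 = 1
n=73: ⌊(74·28)/39⌋ − ⌊(73·28)/39⌋ = ⌊2072/39⌋ − ⌊2044/39⌋ = 53 − 52 = 1
n=74: ⌊(75·28)/39⌋ − ⌊(74·28)/39⌋ = ⌊2100/39⌋ − ⌊2072/39⌋ = 53 − 53 = 0
n=75: ⌊(76·28)/39⌋ − ⌊(75·28)/39⌋ = ⌊2128/39⌋ − ⌊2100/39⌋ = 54 − 53 = 1
n=76: ⌊(77·28)/39⌋ − ⌊(76·28)/39⌋ = ⌊2156/39⌋ − ⌊2128/39⌋ = 55 − 54 = 1
n=77: ⌊(78·28)/39⌋ − ⌊(77·28)/39⌋ = ⌊2184/39⌋ − ⌊2156/39⌋ = 56 − 55 = 1
n=78: ⌊(79·28)/39⌋ − ⌊(78·28)/39⌋ = ⌊2212/39⌋ − ⌊2184/39⌋ = 56 − 56 = 0
n=79: ⌊(80·28)/39⌋ − ⌊(79·28)/39⌋ = ⌊2240/39⌋ − ⌊2212/39⌋ = 57 − 56 = 1
n=80: ⌊(81·28)/39⌋ − ⌊(80·28)/39⌋ = ⌊2268/39⌋ − ⌊2240/39⌋ = 58 − 57 = 1
n=81: ⌊(82·28)/39⌋ − ⌊(81·28)/39⌋ = ⌊2296/39⌋ − ⌊2268/39⌋ = 58 − 58 = 0
n=82: ⌊(83·28)/39⌋ − ⌊(82·28)/39⌋ = ⌊2324/39⌋ − ⌊2296/39⌋ = 59 − 58 = 1
n=83: ⌊(84·28)/39⌋ − ⌊(83·28)/39⌋ = ⌊2352/39⌋ − ⌊2324/39⌋ = 60 − 59 = 1
n=84: ⌊(85·28)/39⌋ − ⌊(84·28)/39⌋ = ⌊2380/39⌋ − ⌊2352/39⌋ = 61 − 60 = 1
n=85: ⌊(86·28)/39⌋ − ⌊(85·28)/39⌋ = ⌊2408/39⌋ − ⌊2380/39⌋ = 61 − 61 = 0
n=86: ⌊(87·28)/39⌋ − ⌊(86·28)/39⌋ = ⌊2436/39⌋ − ⌊2408/39⌋ = 62 − 61 = 1
n=87: ⌊(88·28)/39⌋ − ⌊(87·28)/39⌋ = ⌊2464/39⌋ − ⌊2436/39⌋ = 63 − 62 = 1
n=88: ⌊(89·28)/39⌋ − ⌊(88·28)/39⌋ = ⌊2492/39⌋ − ⌊2464/39⌋ = 63 − 63 = 0
n=89: ⌊(90·28)/39⌋ − ⌊(89·28)/39⌋ = ⌊2520/39⌋ − ⌊2492/39⌋ = 64 − 63 = 1
n=90: ⌊(91·28)/39⌋ − ⌊(90·28)/39⌋ = ⌊2548/39⌋ − ⌊2520/39⌋ = 65 − 64 = 1
n=91: ⌊(92·28)/39⌋ − ⌊(91·28)/39⌋ = ⌊2576/39⌋ − ⌊2548/39⌋ = 66 − 65 = 1
n=92: ⌊(93·28)/39⌋ − ⌊(92·28)/39⌋ = ⌊2604/39⌋ − ⌊2576/39⌋ = 66 − 66 = 0
n=93: ⌊(94·28)/39⌋ − ⌊(93·28)/39⌋ = ⌊2632/39⌋ − ⌊2604/39⌋ = 67 − 66 = 1
n=94: ⌊(95·28)/39⌋ − ⌊(94·28)/39⌋ = ⌊2660/39⌋ − ⌊2632/39⌋ = 68 − 67 = 1
n=95: ⌊(96·28)/39⌋ − ⌊(95·28)/39⌋ = ⌊2688/39⌋ − ⌊2660/39⌋ = 68 − 68 = 0
n=96: ⌊(97·28)/39⌋ − ⌊(96·28)/39⌋ = ⌊2716/39⌋ − ⌊2688/39⌋ = 69 − 68 = 1
n=97: ⌊(98·28)/39⌋ − ⌊(97·28)/39⌋ = ⌊2744/39⌋ − ⌊2716/39⌋ = 70 − 69 = 1
n=98: ⌊(99·28)/39⌋ − ⌊(98·28)/39⌋ = ⌊2772/39⌋ − ⌊2744/39⌋ = 71 − 70 = 1
n=99: ⌊(100·28)/39⌋ − ⌊(99·28)/39⌋ = ⌊2800/39⌋ − ⌊2772/39⌋ = 71 − 71 = 0
n=100: ⌊(101·28)/39⌋ − ⌊(100·28)/39⌋ = ⌊2828/39⌋ − ⌊2800/39⌋ = 72 − 71 = 1
n=101: ⌊(102·28)/39⌋ − ⌊(101·28)/39⌋ = ⌊2856/39⌋ − ⌊2828/39⌋ = 73 − 72 = 1
n=102: ⌊(103·28)/39⌋ − ⌊(102·28)/39⌋ = ⌊2884/39⌋ − ⌊2856/39⌋ = 73 − 73 = 0
n=103: ⌊(104·28)/39⌋ − ⌊(103·28)/39⌋ = ⌊2912/39⌋ − ⌊2884/39⌋ = 74 − 73 = 1
n=104: ⌊(105·28)/39⌋ − ⌊(104·28)/39⌋ = ⌊2940/39⌋ − ⌊2912/39⌋ = 75 − 74 = 1
n=105: ⌊(106·28)/39⌋ − ⌊(105·28)/39⌋ = ⌊2968/39⌋ − ⌊2940/39⌋ = 76 − 75 = 1
n=106: ⌊(107·28)/39⌋ − ⌊(106·28)/39⌋ = ⌊2996/39⌋ − ⌊2968/39⌋ = 76 − 76 = 0
n=107: ⌊(108·28)/39⌋ − ⌊(107·28)/39⌋ = ⌊3024/39⌋ − ⌊2996/39⌋ = 77 − 76 = 1
n=108: ⌊(109·28)/39⌋ − ⌊(108·28)/39⌋ = ⌊3052/39⌋ − ⌊3024/39⌋ = 78 − 77 = 1
n=109: ⌊(110·28)/39⌋ − ⌊(109·28)/39⌋ = ⌊3080/39⌋ − ⌊3052/39⌋ = 78 − 78 = 0
n=110: ⌊(111·28)/39⌋ − ⌊(110·28)/39⌋ = ⌊3108/39⌋ − ⌊3080/39⌋ = 79 − 78 = 1

011011101101110110111011011101101110111011011101101110110111011011101101110111011011101101110110111011011101101
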